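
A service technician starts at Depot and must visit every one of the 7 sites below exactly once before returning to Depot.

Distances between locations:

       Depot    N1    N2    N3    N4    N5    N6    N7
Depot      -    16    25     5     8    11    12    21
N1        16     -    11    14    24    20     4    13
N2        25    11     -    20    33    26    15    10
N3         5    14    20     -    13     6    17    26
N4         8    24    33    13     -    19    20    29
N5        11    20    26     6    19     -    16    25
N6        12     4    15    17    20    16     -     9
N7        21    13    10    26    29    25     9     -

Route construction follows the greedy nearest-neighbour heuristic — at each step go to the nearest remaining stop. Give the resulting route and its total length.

From Depot: distances to unvisited — N3=5, N4=8, N5=11, N6=12, N1=16, N7=21, N2=25. Nearest is N3 (5).
From N3: distances to unvisited — N5=6, N4=13, N1=14, N6=17, N2=20, N7=26. Nearest is N5 (6).
From N5: distances to unvisited — N6=16, N4=19, N1=20, N7=25, N2=26. Nearest is N6 (16).
From N6: distances to unvisited — N1=4, N7=9, N2=15, N4=20. Nearest is N1 (4).
From N1: distances to unvisited — N2=11, N7=13, N4=24. Nearest is N2 (11).
From N2: distances to unvisited — N7=10, N4=33. Nearest is N7 (10).
From N7: distances to unvisited — N4=29. Nearest is N4 (29).
Return N4→Depot: 8.
Total = 5 + 6 + 16 + 4 + 11 + 10 + 29 + 8 = 89.

89 along Depot → N3 → N5 → N6 → N1 → N2 → N7 → N4 → Depot.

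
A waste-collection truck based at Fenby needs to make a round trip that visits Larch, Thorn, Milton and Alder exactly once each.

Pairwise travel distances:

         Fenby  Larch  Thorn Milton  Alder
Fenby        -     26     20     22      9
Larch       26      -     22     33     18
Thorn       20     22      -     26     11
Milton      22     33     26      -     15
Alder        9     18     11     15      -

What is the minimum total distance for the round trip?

Fenby→Larch→Thorn→Milton→Alder→Fenby: 26+22+26+15+9 = 98
Fenby→Larch→Thorn→Alder→Milton→Fenby: 26+22+11+15+22 = 96
Fenby→Larch→Milton→Thorn→Alder→Fenby: 26+33+26+11+9 = 105
Fenby→Larch→Milton→Alder→Thorn→Fenby: 26+33+15+11+20 = 105
Fenby→Larch→Alder→Thorn→Milton→Fenby: 26+18+11+26+22 = 103
Fenby→Larch→Alder→Milton→Thorn→Fenby: 26+18+15+26+20 = 105
Fenby→Thorn→Larch→Milton→Alder→Fenby: 20+22+33+15+9 = 99
Fenby→Thorn→Larch→Alder→Milton→Fenby: 20+22+18+15+22 = 97
Fenby→Thorn→Milton→Larch→Alder→Fenby: 20+26+33+18+9 = 106
Fenby→Thorn→Alder→Larch→Milton→Fenby: 20+11+18+33+22 = 104
Fenby→Milton→Larch→Thorn→Alder→Fenby: 22+33+22+11+9 = 97
Fenby→Milton→Thorn→Larch→Alder→Fenby: 22+26+22+18+9 = 97
The minimum is 96.
One optimal route: Fenby → Larch → Thorn → Alder → Milton → Fenby (or its reverse).

96 — the shortest possible round trip.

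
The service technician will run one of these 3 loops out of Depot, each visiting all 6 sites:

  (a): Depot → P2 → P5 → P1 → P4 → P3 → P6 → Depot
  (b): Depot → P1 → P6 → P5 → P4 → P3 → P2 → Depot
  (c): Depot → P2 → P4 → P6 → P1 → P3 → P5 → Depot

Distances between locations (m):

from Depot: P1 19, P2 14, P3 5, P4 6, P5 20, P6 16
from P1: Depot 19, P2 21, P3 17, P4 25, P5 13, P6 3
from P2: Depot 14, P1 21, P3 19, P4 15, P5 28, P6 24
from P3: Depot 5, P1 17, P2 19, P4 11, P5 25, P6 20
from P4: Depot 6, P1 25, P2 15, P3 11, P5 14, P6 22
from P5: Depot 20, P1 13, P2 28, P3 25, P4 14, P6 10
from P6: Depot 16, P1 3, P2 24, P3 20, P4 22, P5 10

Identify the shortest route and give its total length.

(a): 14 + 28 + 13 + 25 + 11 + 20 + 16 = 127
(b): 19 + 3 + 10 + 14 + 11 + 19 + 14 = 90
(c): 14 + 15 + 22 + 3 + 17 + 25 + 20 = 116

90 m — (b) is the shortest.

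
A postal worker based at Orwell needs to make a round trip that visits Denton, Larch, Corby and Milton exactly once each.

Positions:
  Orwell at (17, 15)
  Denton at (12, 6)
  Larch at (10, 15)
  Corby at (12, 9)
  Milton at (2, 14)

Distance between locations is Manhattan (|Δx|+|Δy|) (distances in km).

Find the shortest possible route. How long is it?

Minimum total distance: 48 km.

There are 12 distinct closed tours to check (reversals are equivalent).
Orwell → Denton → Larch → Corby → Milton → Orwell: 14+11+8+15+16 = 64
Orwell → Denton → Larch → Milton → Corby → Orwell: 14+11+9+15+11 = 60
Orwell → Denton → Corby → Larch → Milton → Orwell: 14+3+8+9+16 = 50
Orwell → Denton → Corby → Milton → Larch → Orwell: 14+3+15+9+7 = 48
Orwell → Denton → Milton → Larch → Corby → Orwell: 14+18+9+8+11 = 60
Orwell → Denton → Milton → Corby → Larch → Orwell: 14+18+15+8+7 = 62
Orwell → Larch → Denton → Corby → Milton → Orwell: 7+11+3+15+16 = 52
Orwell → Larch → Denton → Milton → Corby → Orwell: 7+11+18+15+11 = 62
Orwell → Larch → Corby → Denton → Milton → Orwell: 7+8+3+18+16 = 52
Orwell → Larch → Milton → Denton → Corby → Orwell: 7+9+18+3+11 = 48
Orwell → Corby → Denton → Larch → Milton → Orwell: 11+3+11+9+16 = 50
Orwell → Corby → Larch → Denton → Milton → Orwell: 11+8+11+18+16 = 64
The minimum is 48.
One optimal route: Orwell → Denton → Corby → Milton → Larch → Orwell (or its reverse).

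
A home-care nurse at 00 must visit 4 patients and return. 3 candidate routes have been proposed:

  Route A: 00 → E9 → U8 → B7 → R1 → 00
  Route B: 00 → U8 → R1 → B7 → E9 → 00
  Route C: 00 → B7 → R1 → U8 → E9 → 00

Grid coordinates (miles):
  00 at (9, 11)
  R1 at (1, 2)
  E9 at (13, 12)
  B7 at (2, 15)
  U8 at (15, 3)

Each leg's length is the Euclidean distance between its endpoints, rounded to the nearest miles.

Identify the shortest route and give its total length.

48 miles — Route C is the shortest.

Route A: 4 + 9 + 18 + 13 + 12 = 56
Route B: 10 + 14 + 13 + 11 + 4 = 52
Route C: 8 + 13 + 14 + 9 + 4 = 48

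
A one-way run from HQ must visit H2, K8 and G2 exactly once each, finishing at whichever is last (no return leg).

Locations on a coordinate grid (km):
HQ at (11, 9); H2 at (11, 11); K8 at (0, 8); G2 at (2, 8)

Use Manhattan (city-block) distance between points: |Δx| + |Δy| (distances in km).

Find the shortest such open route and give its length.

There are 3! = 6 possible orderings.
HQ → H2 → K8 → G2: 2+14+2 = 18
HQ → H2 → G2 → K8: 2+12+2 = 16
HQ → K8 → H2 → G2: 12+14+12 = 38
HQ → K8 → G2 → H2: 12+2+12 = 26
HQ → G2 → H2 → K8: 10+12+14 = 36
HQ → G2 → K8 → H2: 10+2+14 = 26
The minimum is 16.
One shortest path: HQ → H2 → G2 → K8.

Shortest open route: 16 km.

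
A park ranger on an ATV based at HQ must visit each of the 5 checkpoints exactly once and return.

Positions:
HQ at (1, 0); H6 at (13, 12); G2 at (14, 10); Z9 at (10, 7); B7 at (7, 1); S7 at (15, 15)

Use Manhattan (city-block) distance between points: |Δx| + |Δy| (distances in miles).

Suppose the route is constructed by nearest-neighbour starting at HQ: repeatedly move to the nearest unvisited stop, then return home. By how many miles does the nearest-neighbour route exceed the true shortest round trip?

Excess over optimum: 2 miles.

HQ: B7=7, Z9=16, G2=23, H6=24, S7=29 ⇒ B7
B7: Z9=9, G2=16, H6=17, S7=22 ⇒ Z9
Z9: G2=7, H6=8, S7=13 ⇒ G2
G2: H6=3, S7=6 ⇒ H6
H6: S7=5 ⇒ S7
NN route HQ → B7 → Z9 → G2 → H6 → S7 → HQ costs 60.
Optimal: HQ → H6 → S7 → G2 → Z9 → B7 → HQ costs 58 (by enumerating all 60 distinct tours).
Excess = 60 − 58 = 2.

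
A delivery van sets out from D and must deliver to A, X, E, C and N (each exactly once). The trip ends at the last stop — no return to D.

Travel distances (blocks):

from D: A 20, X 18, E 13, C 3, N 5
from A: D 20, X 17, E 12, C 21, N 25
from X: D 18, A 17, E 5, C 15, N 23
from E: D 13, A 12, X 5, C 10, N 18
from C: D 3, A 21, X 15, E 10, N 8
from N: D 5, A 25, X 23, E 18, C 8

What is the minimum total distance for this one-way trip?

45 blocks — the minimum one-way total.

There are 5! = 120 possible orderings.
D - A - X - E - C - N: 20+17+5+10+8 = 60
D - A - X - E - N - C: 20+17+5+18+8 = 68
D - A - X - C - E - N: 20+17+15+10+18 = 80
D - A - X - C - N - E: 20+17+15+8+18 = 78
D - A - X - N - E - C: 20+17+23+18+10 = 88
D - A - X - N - C - E: 20+17+23+8+10 = 78
D - A - E - X - C - N: 20+12+5+15+8 = 60
D - A - E - X - N - C: 20+12+5+23+8 = 68
D - A - E - C - X - N: 20+12+10+15+23 = 80
D - A - E - C - N - X: 20+12+10+8+23 = 73
D - A - E - N - X - C: 20+12+18+23+15 = 88
D - A - E - N - C - X: 20+12+18+8+15 = 73
D - A - C - X - E - N: 20+21+15+5+18 = 79
D - A - C - X - N - E: 20+21+15+23+18 = 97
… (106 more)
D - N - C - X - E - A: 5+8+15+5+12 = 45  ← best
The minimum is 45.
One shortest path: D → N → C → X → E → A.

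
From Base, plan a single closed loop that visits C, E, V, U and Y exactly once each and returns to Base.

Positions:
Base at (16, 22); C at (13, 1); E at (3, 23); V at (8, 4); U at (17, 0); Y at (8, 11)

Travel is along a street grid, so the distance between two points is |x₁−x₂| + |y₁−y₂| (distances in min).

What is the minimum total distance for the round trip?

Base→C→E→V→U→Y→Base: 24+32+24+13+20+19 = 132
Base→C→E→V→Y→U→Base: 24+32+24+7+20+23 = 130
Base→C→E→U→V→Y→Base: 24+32+37+13+7+19 = 132
Base→C→E→U→Y→V→Base: 24+32+37+20+7+26 = 146
Base→C→E→Y→V→U→Base: 24+32+17+7+13+23 = 116
Base→C→E→Y→U→V→Base: 24+32+17+20+13+26 = 132
Base→C→V→E→U→Y→Base: 24+8+24+37+20+19 = 132
Base→C→V→E→Y→U→Base: 24+8+24+17+20+23 = 116
Base→C→V→U→E→Y→Base: 24+8+13+37+17+19 = 118
Base→C→V→U→Y→E→Base: 24+8+13+20+17+14 = 96
Base→C→V→Y→E→U→Base: 24+8+7+17+37+23 = 116
Base→C→V→Y→U→E→Base: 24+8+7+20+37+14 = 110
Base→C→U→E→V→Y→Base: 24+5+37+24+7+19 = 116
Base→C→U→E→Y→V→Base: 24+5+37+17+7+26 = 116
… (46 more)
Base→E→Y→V→C→U→Base: 14+17+7+8+5+23 = 74  ← best
The minimum is 74.
One optimal route: Base → E → Y → V → C → U → Base (or its reverse).

Minimum total distance: 74 min.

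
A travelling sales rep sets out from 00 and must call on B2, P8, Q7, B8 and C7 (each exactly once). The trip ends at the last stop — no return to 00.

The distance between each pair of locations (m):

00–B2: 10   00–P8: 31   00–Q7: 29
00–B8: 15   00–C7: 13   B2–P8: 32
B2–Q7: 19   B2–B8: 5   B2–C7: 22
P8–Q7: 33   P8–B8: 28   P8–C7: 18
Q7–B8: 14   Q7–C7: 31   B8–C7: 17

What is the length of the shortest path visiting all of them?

Minimum one-way distance = 78 m.

There are 5! = 120 possible orderings.
00 → B2 → P8 → Q7 → B8 → C7: 10+32+33+14+17 = 106
00 → B2 → P8 → Q7 → C7 → B8: 10+32+33+31+17 = 123
00 → B2 → P8 → B8 → Q7 → C7: 10+32+28+14+31 = 115
00 → B2 → P8 → B8 → C7 → Q7: 10+32+28+17+31 = 118
00 → B2 → P8 → C7 → Q7 → B8: 10+32+18+31+14 = 105
00 → B2 → P8 → C7 → B8 → Q7: 10+32+18+17+14 = 91
00 → B2 → Q7 → P8 → B8 → C7: 10+19+33+28+17 = 107
00 → B2 → Q7 → P8 → C7 → B8: 10+19+33+18+17 = 97
00 → B2 → Q7 → B8 → P8 → C7: 10+19+14+28+18 = 89
00 → B2 → Q7 → B8 → C7 → P8: 10+19+14+17+18 = 78
00 → B2 → Q7 → C7 → P8 → B8: 10+19+31+18+28 = 106
00 → B2 → Q7 → C7 → B8 → P8: 10+19+31+17+28 = 105
00 → B2 → B8 → P8 → Q7 → C7: 10+5+28+33+31 = 107
00 → B2 → B8 → P8 → C7 → Q7: 10+5+28+18+31 = 92
… (106 more)
The minimum is 78.
One shortest path: 00 → B2 → Q7 → B8 → C7 → P8.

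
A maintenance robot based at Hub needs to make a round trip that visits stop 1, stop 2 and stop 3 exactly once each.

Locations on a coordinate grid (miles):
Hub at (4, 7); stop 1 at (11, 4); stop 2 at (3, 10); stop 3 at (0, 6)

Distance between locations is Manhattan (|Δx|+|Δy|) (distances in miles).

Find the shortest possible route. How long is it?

With 3 stops there are 3!/2 = 3 distinct round trips (a route and its reverse cost the same).
Hub→stop 1→stop 2→stop 3→Hub: 10+14+7+5 = 36
Hub→stop 1→stop 3→stop 2→Hub: 10+13+7+4 = 34
Hub→stop 2→stop 1→stop 3→Hub: 4+14+13+5 = 36
The minimum is 34.
One optimal route: Hub → stop 1 → stop 3 → stop 2 → Hub (or its reverse).

34 miles — the shortest possible round trip.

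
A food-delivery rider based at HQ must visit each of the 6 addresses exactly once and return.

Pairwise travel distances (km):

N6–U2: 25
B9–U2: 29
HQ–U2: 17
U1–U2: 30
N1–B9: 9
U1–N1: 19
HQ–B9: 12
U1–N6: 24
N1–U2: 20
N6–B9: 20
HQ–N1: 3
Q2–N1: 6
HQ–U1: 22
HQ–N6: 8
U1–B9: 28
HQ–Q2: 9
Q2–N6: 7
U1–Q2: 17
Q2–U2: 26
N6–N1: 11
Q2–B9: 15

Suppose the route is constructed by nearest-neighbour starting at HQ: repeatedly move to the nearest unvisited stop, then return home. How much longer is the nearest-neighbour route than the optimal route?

The nearest-neighbour route is 8 km longer than optimal.

From HQ: N1=3, N6=8, Q2=9, B9=12, U2=17, U1=22 → choose N1 (3).
From N1: Q2=6, B9=9, N6=11, U1=19, U2=20 → choose Q2 (6).
From Q2: N6=7, B9=15, U1=17, U2=26 → choose N6 (7).
From N6: B9=20, U1=24, U2=25 → choose B9 (20).
From B9: U1=28, U2=29 → choose U1 (28).
From U1: U2=30 → choose U2 (30).
NN route HQ → N1 → Q2 → N6 → B9 → U1 → U2 → HQ costs 111.
Optimal: HQ → N6 → Q2 → U1 → U2 → N1 → B9 → HQ costs 103 (by enumerating all 360 distinct tours).
Excess = 111 − 103 = 8.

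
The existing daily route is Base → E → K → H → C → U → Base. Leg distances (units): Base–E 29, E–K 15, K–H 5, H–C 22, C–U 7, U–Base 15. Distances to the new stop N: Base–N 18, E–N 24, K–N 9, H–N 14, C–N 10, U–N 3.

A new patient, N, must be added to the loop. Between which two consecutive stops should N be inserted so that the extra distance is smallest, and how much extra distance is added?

Minimum extra distance: 2, inserting N between H and C.

Insertion cost between consecutive stops i–j is d(i,N) + d(N,j) − d(i,j):
  between Base and E: 18 + 24 − 29 = 13
  between E and K: 24 + 9 − 15 = 18
  between K and H: 9 + 14 − 5 = 18
  between H and C: 14 + 10 − 22 = 2
  between C and U: 10 + 3 − 7 = 6
  between U and Base: 3 + 18 − 15 = 6
Cheapest insertion is between H and C, adding 2.
New total = 93 + 2 = 95.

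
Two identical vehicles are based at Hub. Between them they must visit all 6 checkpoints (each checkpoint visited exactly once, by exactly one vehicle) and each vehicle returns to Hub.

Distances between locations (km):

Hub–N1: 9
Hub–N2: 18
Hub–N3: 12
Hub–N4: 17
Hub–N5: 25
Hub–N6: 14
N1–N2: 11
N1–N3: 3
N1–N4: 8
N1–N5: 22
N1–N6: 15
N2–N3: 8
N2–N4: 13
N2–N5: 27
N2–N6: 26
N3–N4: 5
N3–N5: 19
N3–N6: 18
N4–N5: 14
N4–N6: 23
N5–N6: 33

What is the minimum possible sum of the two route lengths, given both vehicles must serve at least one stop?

Minimum combined distance: 100 km.

Check every non-empty split of the stops between the two vehicles; for each half take its own optimal tour:
  {N1} + {N2, N3, N4, N5, N6}: 18 + 92 = 110
  {N2} + {N1, N3, N4, N5, N6}: 36 + 76 = 112
  {N1, N2} + {N3, N4, N5, N6}: 38 + 76 = 114
  {N3} + {N1, N2, N4, N5, N6}: 24 + 92 = 116
  {N1, N3} + {N2, N4, N5, N6}: 24 + 92 = 116
  {N2, N3} + {N1, N4, N5, N6}: 38 + 76 = 114
  … (31 splits in total)
  {N1, N2, N3, N4, N5} + {N6}: 72 + 28 = 100  ← best
Best: vehicle 1 Hub → N1 → N2 → N3 → N4 → N5 → Hub = 72; vehicle 2 Hub → N6 → Hub = 28; combined 100.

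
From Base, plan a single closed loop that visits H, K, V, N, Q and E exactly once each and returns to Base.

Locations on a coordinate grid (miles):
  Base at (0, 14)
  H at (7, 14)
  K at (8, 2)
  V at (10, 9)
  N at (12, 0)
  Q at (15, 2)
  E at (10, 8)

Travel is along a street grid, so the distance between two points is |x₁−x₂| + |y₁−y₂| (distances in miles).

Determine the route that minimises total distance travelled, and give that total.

Base → H → K → V → N → Q → E → Base: 7+13+9+11+5+11+16 = 72
Base → H → K → V → N → E → Q → Base: 7+13+9+11+10+11+27 = 88
Base → H → K → V → Q → N → E → Base: 7+13+9+12+5+10+16 = 72
Base → H → K → V → Q → E → N → Base: 7+13+9+12+11+10+26 = 88
Base → H → K → V → E → N → Q → Base: 7+13+9+1+10+5+27 = 72
Base → H → K → V → E → Q → N → Base: 7+13+9+1+11+5+26 = 72
Base → H → K → N → V → Q → E → Base: 7+13+6+11+12+11+16 = 76
Base → H → K → N → V → E → Q → Base: 7+13+6+11+1+11+27 = 76
… (352 more)
Base → H → K → N → Q → E → V → Base: 7+13+6+5+11+1+15 = 58  ← best
The minimum is 58.
One optimal route: Base → H → K → N → Q → E → V → Base (or its reverse).

Minimum total distance: 58 miles.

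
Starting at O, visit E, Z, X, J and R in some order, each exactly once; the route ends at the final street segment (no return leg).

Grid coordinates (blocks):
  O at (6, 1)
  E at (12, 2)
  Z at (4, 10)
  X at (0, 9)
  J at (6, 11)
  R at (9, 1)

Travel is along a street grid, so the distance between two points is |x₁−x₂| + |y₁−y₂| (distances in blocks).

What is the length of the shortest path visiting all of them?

There are 5! = 120 possible orderings.
O→E→Z→X→J→R: 7+16+5+8+13 = 49
O→E→Z→X→R→J: 7+16+5+17+13 = 58
O→E→Z→J→X→R: 7+16+3+8+17 = 51
O→E→Z→J→R→X: 7+16+3+13+17 = 56
O→E→Z→R→X→J: 7+16+14+17+8 = 62
O→E→Z→R→J→X: 7+16+14+13+8 = 58
O→E→X→Z→J→R: 7+19+5+3+13 = 47
O→E→X→Z→R→J: 7+19+5+14+13 = 58
O→E→X→J→Z→R: 7+19+8+3+14 = 51
O→E→X→J→R→Z: 7+19+8+13+14 = 61
O→E→X→R→Z→J: 7+19+17+14+3 = 60
O→E→X→R→J→Z: 7+19+17+13+3 = 59
O→E→J→Z→X→R: 7+15+3+5+17 = 47
O→E→J→Z→R→X: 7+15+3+14+17 = 56
… (106 more)
O→R→E→J→Z→X: 3+4+15+3+5 = 30  ← best
The minimum is 30.
One shortest path: O → R → E → J → Z → X.

30 blocks — the minimum one-way total.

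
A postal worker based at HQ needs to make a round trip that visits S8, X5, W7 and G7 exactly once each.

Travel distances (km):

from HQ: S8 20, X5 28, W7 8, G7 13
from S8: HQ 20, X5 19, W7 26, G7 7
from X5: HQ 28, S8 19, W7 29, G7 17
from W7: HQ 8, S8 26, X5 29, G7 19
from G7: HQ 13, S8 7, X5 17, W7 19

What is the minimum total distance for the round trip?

76 km — the shortest possible round trip.

HQ→S8→X5→W7→G7→HQ: 20+19+29+19+13 = 100
HQ→S8→X5→G7→W7→HQ: 20+19+17+19+8 = 83
HQ→S8→W7→X5→G7→HQ: 20+26+29+17+13 = 105
HQ→S8→W7→G7→X5→HQ: 20+26+19+17+28 = 110
HQ→S8→G7→X5→W7→HQ: 20+7+17+29+8 = 81
HQ→S8→G7→W7→X5→HQ: 20+7+19+29+28 = 103
HQ→X5→S8→W7→G7→HQ: 28+19+26+19+13 = 105
HQ→X5→S8→G7→W7→HQ: 28+19+7+19+8 = 81
HQ→X5→W7→S8→G7→HQ: 28+29+26+7+13 = 103
HQ→X5→G7→S8→W7→HQ: 28+17+7+26+8 = 86
HQ→W7→S8→X5→G7→HQ: 8+26+19+17+13 = 83
HQ→W7→X5→S8→G7→HQ: 8+29+19+7+13 = 76
The minimum is 76.
One optimal route: HQ → W7 → X5 → S8 → G7 → HQ (or its reverse).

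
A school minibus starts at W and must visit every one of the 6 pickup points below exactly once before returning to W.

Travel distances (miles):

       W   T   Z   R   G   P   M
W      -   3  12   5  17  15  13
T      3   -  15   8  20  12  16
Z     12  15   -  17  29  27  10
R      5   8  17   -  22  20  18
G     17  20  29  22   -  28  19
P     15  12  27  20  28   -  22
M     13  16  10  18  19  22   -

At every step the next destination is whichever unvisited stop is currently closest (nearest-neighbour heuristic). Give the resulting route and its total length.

W → [T:3 / R:5 / Z:12 / M:13 / P:15 / G:17] → T (3)
T → [R:8 / P:12 / Z:15 / M:16 / G:20] → R (8)
R → [Z:17 / M:18 / P:20 / G:22] → Z (17)
Z → [M:10 / P:27 / G:29] → M (10)
M → [G:19 / P:22] → G (19)
G → [P:28] → P (28)
Return P→W: 15.
Total = 3 + 8 + 17 + 10 + 19 + 28 + 15 = 100.

100 miles along W → T → R → Z → M → G → P → W.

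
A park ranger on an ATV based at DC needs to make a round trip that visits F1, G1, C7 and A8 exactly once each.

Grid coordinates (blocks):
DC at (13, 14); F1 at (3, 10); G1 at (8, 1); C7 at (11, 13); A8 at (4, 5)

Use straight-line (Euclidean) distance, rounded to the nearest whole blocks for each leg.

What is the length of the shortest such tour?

With 4 stops there are 4!/2 = 12 distinct round trips (a route and its reverse cost the same).
DC-F1-G1-C7-A8-DC: 11+10+12+11+13 = 57
DC-F1-G1-A8-C7-DC: 11+10+6+11+2 = 40
DC-F1-C7-G1-A8-DC: 11+9+12+6+13 = 51
DC-F1-C7-A8-G1-DC: 11+9+11+6+14 = 51
DC-F1-A8-G1-C7-DC: 11+5+6+12+2 = 36
DC-F1-A8-C7-G1-DC: 11+5+11+12+14 = 53
DC-G1-F1-C7-A8-DC: 14+10+9+11+13 = 57
DC-G1-F1-A8-C7-DC: 14+10+5+11+2 = 42
DC-G1-C7-F1-A8-DC: 14+12+9+5+13 = 53
DC-G1-A8-F1-C7-DC: 14+6+5+9+2 = 36
DC-C7-F1-G1-A8-DC: 2+9+10+6+13 = 40
DC-C7-G1-F1-A8-DC: 2+12+10+5+13 = 42
The minimum is 36.
One optimal route: DC → F1 → A8 → G1 → C7 → DC (or its reverse).

36 blocks — the shortest possible round trip.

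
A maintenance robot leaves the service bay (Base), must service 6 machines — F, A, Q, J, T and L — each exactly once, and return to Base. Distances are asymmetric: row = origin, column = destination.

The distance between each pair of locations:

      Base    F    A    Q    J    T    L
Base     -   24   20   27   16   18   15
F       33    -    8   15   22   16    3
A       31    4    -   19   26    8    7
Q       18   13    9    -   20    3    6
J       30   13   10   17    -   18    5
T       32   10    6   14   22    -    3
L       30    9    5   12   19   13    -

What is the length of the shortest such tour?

Shortest round trip = 77.

Base-F-A-Q-J-T-L-Base: 24+8+19+20+18+3+30 = 122
Base-F-A-Q-J-L-T-Base: 24+8+19+20+5+13+32 = 121
Base-F-A-Q-T-J-L-Base: 24+8+19+3+22+5+30 = 111
Base-F-A-Q-T-L-J-Base: 24+8+19+3+3+19+30 = 106
Base-F-A-Q-L-J-T-Base: 24+8+19+6+19+18+32 = 126
Base-F-A-Q-L-T-J-Base: 24+8+19+6+13+22+30 = 122
Base-F-A-J-Q-T-L-Base: 24+8+26+17+3+3+30 = 111
Base-F-A-J-Q-L-T-Base: 24+8+26+17+6+13+32 = 126
… (712 more)
Base-J-F-L-A-T-Q-Base: 16+13+3+5+8+14+18 = 77  ← best
The minimum is 77.
One optimal route: Base → J → F → L → A → T → Q → Base.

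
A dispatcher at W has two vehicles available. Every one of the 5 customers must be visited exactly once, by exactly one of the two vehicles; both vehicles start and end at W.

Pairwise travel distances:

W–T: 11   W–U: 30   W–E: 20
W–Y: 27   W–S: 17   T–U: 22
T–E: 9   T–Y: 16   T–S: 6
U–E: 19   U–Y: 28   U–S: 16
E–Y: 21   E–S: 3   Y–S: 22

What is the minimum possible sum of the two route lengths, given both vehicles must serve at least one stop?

116 — the smallest possible combined total.

Try each way of splitting the stops between the two vehicles (each non-empty) and, for each split, find the best tour for each vehicle:
  {T} + {U, E, Y, S}: 22 + 94 = 116
  {U} + {T, E, Y, S}: 60 + 68 = 128
  {T, U} + {E, Y, S}: 63 + 68 = 131
  {E} + {T, U, Y, S}: 40 + 88 = 128
  {T, E} + {U, Y, S}: 40 + 88 = 128
  {U, E} + {T, Y, S}: 69 + 66 = 135
  … (15 splits in total)
Best: vehicle 1 W → T → W = 22; vehicle 2 W → E → S → U → Y → W = 94; combined 116.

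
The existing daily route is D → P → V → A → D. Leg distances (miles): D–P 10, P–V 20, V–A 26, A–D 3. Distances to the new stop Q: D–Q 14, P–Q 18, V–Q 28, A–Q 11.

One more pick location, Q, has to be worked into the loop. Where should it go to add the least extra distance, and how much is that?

+13 miles — insert Q between V and A.

Insertion cost between consecutive stops i–j is d(i,Q) + d(Q,j) − d(i,j):
  between D and P: 14 + 18 − 10 = 22
  between P and V: 18 + 28 − 20 = 26
  between V and A: 28 + 11 − 26 = 13
  between A and D: 11 + 14 − 3 = 22
Cheapest insertion is between V and A, adding 13.
New total = 59 + 13 = 72.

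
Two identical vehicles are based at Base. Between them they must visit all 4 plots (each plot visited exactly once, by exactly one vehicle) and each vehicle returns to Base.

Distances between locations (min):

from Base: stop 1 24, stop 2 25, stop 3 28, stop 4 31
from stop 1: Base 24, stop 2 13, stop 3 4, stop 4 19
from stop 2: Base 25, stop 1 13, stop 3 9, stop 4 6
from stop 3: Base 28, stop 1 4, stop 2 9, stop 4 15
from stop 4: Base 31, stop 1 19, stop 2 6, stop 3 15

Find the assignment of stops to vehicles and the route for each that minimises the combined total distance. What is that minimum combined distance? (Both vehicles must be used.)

Check every non-empty split of the stops between the two vehicles; for each half take its own optimal tour:
  {stop 1} + {stop 2, stop 3, stop 4}: 48 + 74 = 122
  {stop 2} + {stop 1, stop 3, stop 4}: 50 + 74 = 124
  {stop 1, stop 2} + {stop 3, stop 4}: 62 + 74 = 136
  {stop 3} + {stop 1, stop 2, stop 4}: 56 + 74 = 130
  {stop 1, stop 3} + {stop 2, stop 4}: 56 + 62 = 118
  {stop 2, stop 3} + {stop 1, stop 4}: 62 + 74 = 136
  … (7 splits in total)
Best: vehicle 1 Base → stop 1 → stop 3 → Base = 56; vehicle 2 Base → stop 2 → stop 4 → Base = 62; combined 118.

118 min — the smallest possible combined total.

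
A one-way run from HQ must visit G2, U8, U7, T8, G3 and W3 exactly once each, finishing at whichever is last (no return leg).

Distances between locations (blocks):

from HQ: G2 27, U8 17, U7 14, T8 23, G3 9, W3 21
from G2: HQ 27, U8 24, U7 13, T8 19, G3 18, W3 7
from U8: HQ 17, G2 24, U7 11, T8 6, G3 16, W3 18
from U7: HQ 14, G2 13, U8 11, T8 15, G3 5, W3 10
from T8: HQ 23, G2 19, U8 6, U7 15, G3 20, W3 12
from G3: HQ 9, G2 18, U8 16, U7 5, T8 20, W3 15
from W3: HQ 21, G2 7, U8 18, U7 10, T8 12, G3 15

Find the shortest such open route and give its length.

There are 6! = 720 possible orderings.
HQ → G2 → U8 → U7 → T8 → G3 → W3: 27+24+11+15+20+15 = 112
HQ → G2 → U8 → U7 → T8 → W3 → G3: 27+24+11+15+12+15 = 104
HQ → G2 → U8 → U7 → G3 → T8 → W3: 27+24+11+5+20+12 = 99
HQ → G2 → U8 → U7 → G3 → W3 → T8: 27+24+11+5+15+12 = 94
HQ → G2 → U8 → U7 → W3 → T8 → G3: 27+24+11+10+12+20 = 104
HQ → G2 → U8 → U7 → W3 → G3 → T8: 27+24+11+10+15+20 = 107
HQ → G2 → U8 → T8 → U7 → G3 → W3: 27+24+6+15+5+15 = 92
HQ → G2 → U8 → T8 → U7 → W3 → G3: 27+24+6+15+10+15 = 97
… (712 more)
HQ → G3 → U7 → U8 → T8 → W3 → G2: 9+5+11+6+12+7 = 50  ← best
The minimum is 50.
One shortest path: HQ → G3 → U7 → U8 → T8 → W3 → G2.

50 blocks — the minimum one-way total.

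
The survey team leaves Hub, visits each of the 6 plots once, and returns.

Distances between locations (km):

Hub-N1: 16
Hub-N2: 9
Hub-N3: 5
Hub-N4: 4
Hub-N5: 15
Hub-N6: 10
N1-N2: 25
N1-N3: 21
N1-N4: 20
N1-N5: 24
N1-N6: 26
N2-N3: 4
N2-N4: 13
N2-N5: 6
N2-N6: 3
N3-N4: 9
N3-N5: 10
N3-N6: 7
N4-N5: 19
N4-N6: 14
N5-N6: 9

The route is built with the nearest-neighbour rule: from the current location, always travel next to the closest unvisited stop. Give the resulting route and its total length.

From Hub: distances to unvisited — N4=4, N3=5, N2=9, N6=10, N5=15, N1=16. Nearest is N4 (4).
From N4: distances to unvisited — N3=9, N2=13, N6=14, N5=19, N1=20. Nearest is N3 (9).
From N3: distances to unvisited — N2=4, N6=7, N5=10, N1=21. Nearest is N2 (4).
From N2: distances to unvisited — N6=3, N5=6, N1=25. Nearest is N6 (3).
From N6: distances to unvisited — N5=9, N1=26. Nearest is N5 (9).
From N5: distances to unvisited — N1=24. Nearest is N1 (24).
Return N1→Hub: 16.
Total = 4 + 9 + 4 + 3 + 9 + 24 + 16 = 69.

Nearest-neighbour total = 69 km; route Hub → N4 → N3 → N2 → N6 → N5 → N1 → Hub.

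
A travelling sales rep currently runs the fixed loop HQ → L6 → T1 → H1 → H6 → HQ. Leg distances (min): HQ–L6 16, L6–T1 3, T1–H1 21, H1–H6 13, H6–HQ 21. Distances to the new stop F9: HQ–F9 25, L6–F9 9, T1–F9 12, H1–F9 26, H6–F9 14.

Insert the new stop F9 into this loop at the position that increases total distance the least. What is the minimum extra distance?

+17 min — insert F9 between T1 and H1.

Insertion cost between consecutive stops i–j is d(i,F9) + d(F9,j) − d(i,j):
  between HQ and L6: 25 + 9 − 16 = 18
  between L6 and T1: 9 + 12 − 3 = 18
  between T1 and H1: 12 + 26 − 21 = 17
  between H1 and H6: 26 + 14 − 13 = 27
  between H6 and HQ: 14 + 25 − 21 = 18
Cheapest insertion is between T1 and H1, adding 17.
New total = 74 + 17 = 91.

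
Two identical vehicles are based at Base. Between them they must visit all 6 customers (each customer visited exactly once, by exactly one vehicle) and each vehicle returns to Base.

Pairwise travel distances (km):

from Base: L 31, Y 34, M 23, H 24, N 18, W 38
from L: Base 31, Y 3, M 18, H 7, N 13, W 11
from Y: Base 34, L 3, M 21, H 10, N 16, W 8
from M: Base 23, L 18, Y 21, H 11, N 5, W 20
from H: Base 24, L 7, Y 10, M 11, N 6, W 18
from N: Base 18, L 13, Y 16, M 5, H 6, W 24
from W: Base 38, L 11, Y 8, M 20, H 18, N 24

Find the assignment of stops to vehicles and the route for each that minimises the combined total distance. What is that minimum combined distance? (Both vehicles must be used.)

121 km — the smallest possible combined total.

Try each way of splitting the stops between the two vehicles (each non-empty) and, for each split, find the best tour for each vehicle:
  {L} + {Y, M, H, N, W}: 62 + 85 = 147
  {Y} + {L, M, H, N, W}: 68 + 85 = 153
  {L, Y} + {M, H, N, W}: 68 + 85 = 153
  {M} + {L, Y, H, N, W}: 46 + 80 = 126
  {L, M} + {Y, H, N, W}: 72 + 80 = 152
  {Y, M} + {L, H, N, W}: 78 + 80 = 158
  … (31 splits in total)
  {N} + {L, Y, M, H, W}: 36 + 85 = 121  ← best
Best: vehicle 1 Base → N → Base = 36; vehicle 2 Base → M → W → Y → L → H → Base = 85; combined 121.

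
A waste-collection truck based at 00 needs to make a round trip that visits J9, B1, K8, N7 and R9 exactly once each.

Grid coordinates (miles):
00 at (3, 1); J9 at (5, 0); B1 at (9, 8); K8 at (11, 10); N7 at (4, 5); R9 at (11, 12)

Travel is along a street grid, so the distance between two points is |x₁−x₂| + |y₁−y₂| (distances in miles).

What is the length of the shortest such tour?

Shortest round trip = 40 miles.

There are 60 distinct closed tours to check (reversals are equivalent).
00-J9-B1-K8-N7-R9-00: 3+12+4+12+14+19 = 64
00-J9-B1-K8-R9-N7-00: 3+12+4+2+14+5 = 40
00-J9-B1-N7-K8-R9-00: 3+12+8+12+2+19 = 56
00-J9-B1-N7-R9-K8-00: 3+12+8+14+2+17 = 56
00-J9-B1-R9-K8-N7-00: 3+12+6+2+12+5 = 40
00-J9-B1-R9-N7-K8-00: 3+12+6+14+12+17 = 64
00-J9-K8-B1-N7-R9-00: 3+16+4+8+14+19 = 64
00-J9-K8-B1-R9-N7-00: 3+16+4+6+14+5 = 48
00-J9-K8-N7-B1-R9-00: 3+16+12+8+6+19 = 64
00-J9-K8-N7-R9-B1-00: 3+16+12+14+6+13 = 64
00-J9-K8-R9-B1-N7-00: 3+16+2+6+8+5 = 40
00-J9-K8-R9-N7-B1-00: 3+16+2+14+8+13 = 56
00-J9-N7-B1-K8-R9-00: 3+6+8+4+2+19 = 42
00-J9-N7-B1-R9-K8-00: 3+6+8+6+2+17 = 42
… (46 more)
The minimum is 40.
One optimal route: 00 → J9 → B1 → K8 → R9 → N7 → 00 (or its reverse).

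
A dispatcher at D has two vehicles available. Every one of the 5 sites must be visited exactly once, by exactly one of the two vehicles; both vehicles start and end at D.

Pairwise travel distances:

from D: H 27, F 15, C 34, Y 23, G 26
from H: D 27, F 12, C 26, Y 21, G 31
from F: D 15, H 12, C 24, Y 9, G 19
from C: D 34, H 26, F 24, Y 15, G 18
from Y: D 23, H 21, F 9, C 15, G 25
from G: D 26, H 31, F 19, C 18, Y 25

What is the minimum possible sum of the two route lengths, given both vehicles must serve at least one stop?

There are 2^4 − 1 = 15 ways to divide the 5 stops into two non-empty groups. For each, the best each vehicle can do is its own shortest tour through its group:
  {H} + {F, C, Y, G}: 54 + 83 = 137
  {F} + {H, C, Y, G}: 30 + 107 = 137
  {H, F} + {C, Y, G}: 54 + 82 = 136
  {C} + {H, F, Y, G}: 68 + 99 = 167
  {H, C} + {F, Y, G}: 87 + 75 = 162
  {F, C} + {H, Y, G}: 73 + 99 = 172
  … (15 splits in total)
Best: vehicle 1 D → H → F → D = 54; vehicle 2 D → Y → C → G → D = 82; combined 136.

Minimum combined distance: 136.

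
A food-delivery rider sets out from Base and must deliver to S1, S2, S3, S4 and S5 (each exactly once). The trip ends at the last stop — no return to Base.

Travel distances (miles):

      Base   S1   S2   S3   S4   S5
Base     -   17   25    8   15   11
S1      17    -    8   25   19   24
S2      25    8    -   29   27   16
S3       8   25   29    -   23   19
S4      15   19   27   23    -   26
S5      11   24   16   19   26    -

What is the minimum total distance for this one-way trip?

Minimum one-way distance = 70 miles.

There are 5! = 120 possible orderings.
Base→S1→S2→S3→S4→S5: 17+8+29+23+26 = 103
Base→S1→S2→S3→S5→S4: 17+8+29+19+26 = 99
Base→S1→S2→S4→S3→S5: 17+8+27+23+19 = 94
Base→S1→S2→S4→S5→S3: 17+8+27+26+19 = 97
Base→S1→S2→S5→S3→S4: 17+8+16+19+23 = 83
Base→S1→S2→S5→S4→S3: 17+8+16+26+23 = 90
Base→S1→S3→S2→S4→S5: 17+25+29+27+26 = 124
Base→S1→S3→S2→S5→S4: 17+25+29+16+26 = 113
Base→S1→S3→S4→S2→S5: 17+25+23+27+16 = 108
Base→S1→S3→S4→S5→S2: 17+25+23+26+16 = 107
Base→S1→S3→S5→S2→S4: 17+25+19+16+27 = 104
Base→S1→S3→S5→S4→S2: 17+25+19+26+27 = 114
Base→S1→S4→S2→S3→S5: 17+19+27+29+19 = 111
Base→S1→S4→S2→S5→S3: 17+19+27+16+19 = 98
… (106 more)
Base→S3→S5→S2→S1→S4: 8+19+16+8+19 = 70  ← best
The minimum is 70.
One shortest path: Base → S3 → S5 → S2 → S1 → S4.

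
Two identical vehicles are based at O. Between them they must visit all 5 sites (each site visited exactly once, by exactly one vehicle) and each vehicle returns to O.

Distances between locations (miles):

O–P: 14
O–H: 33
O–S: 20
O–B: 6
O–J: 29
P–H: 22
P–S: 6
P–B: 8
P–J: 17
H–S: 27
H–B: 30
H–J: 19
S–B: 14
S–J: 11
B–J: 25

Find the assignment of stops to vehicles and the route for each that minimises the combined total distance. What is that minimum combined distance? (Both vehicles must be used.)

There are 2^4 − 1 = 15 ways to divide the 5 stops into two non-empty groups. For each, the best each vehicle can do is its own shortest tour through its group:
  {P} + {H, S, B, J}: 28 + 83 = 111
  {H} + {P, S, B, J}: 66 + 60 = 126
  {P, H} + {S, B, J}: 69 + 60 = 129
  {S} + {P, H, B, J}: 40 + 83 = 123
  {P, S} + {H, B, J}: 40 + 83 = 123
  {H, S} + {P, B, J}: 80 + 60 = 140
  … (15 splits in total)
  {B} + {P, H, S, J}: 12 + 83 = 95  ← best
Best: vehicle 1 O → B → O = 12; vehicle 2 O → P → S → J → H → O = 83; combined 95.

95 miles — the smallest possible combined total.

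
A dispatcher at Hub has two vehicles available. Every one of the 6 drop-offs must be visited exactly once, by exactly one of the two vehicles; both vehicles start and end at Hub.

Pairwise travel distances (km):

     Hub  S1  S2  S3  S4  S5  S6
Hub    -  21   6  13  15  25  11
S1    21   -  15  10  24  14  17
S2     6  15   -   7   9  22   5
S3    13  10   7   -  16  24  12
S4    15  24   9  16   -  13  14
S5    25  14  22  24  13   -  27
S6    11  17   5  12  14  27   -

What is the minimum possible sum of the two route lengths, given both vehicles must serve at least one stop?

87 km — the smallest possible combined total.

Check every non-empty split of the stops between the two vehicles; for each half take its own optimal tour:
  {S1} + {S2, S3, S4, S5, S6}: 42 + 75 = 117
  {S2} + {S1, S3, S4, S5, S6}: 12 + 75 = 87
  {S1, S2} + {S3, S4, S5, S6}: 42 + 75 = 117
  {S3} + {S1, S2, S4, S5, S6}: 26 + 70 = 96
  {S1, S3} + {S2, S4, S5, S6}: 44 + 63 = 107
  {S2, S3} + {S1, S4, S5, S6}: 26 + 70 = 96
  … (31 splits in total)
Best: vehicle 1 Hub → S2 → Hub = 12; vehicle 2 Hub → S3 → S1 → S5 → S4 → S6 → Hub = 75; combined 87.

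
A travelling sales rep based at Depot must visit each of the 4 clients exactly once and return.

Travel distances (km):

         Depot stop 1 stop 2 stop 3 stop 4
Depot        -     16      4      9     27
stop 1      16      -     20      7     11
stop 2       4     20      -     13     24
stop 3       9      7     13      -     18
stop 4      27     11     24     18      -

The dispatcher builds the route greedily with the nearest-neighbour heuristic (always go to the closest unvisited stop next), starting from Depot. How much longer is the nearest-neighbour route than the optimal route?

Depot: stop 2=4, stop 3=9, stop 1=16, stop 4=27 ⇒ stop 2
stop 2: stop 3=13, stop 1=20, stop 4=24 ⇒ stop 3
stop 3: stop 1=7, stop 4=18 ⇒ stop 1
stop 1: stop 4=11 ⇒ stop 4
NN route Depot → stop 2 → stop 3 → stop 1 → stop 4 → Depot costs 62.
Optimal: Depot → stop 2 → stop 4 → stop 1 → stop 3 → Depot costs 55 (by enumerating all 12 distinct tours).
Excess = 62 − 55 = 7.

Excess over optimum: 7 km.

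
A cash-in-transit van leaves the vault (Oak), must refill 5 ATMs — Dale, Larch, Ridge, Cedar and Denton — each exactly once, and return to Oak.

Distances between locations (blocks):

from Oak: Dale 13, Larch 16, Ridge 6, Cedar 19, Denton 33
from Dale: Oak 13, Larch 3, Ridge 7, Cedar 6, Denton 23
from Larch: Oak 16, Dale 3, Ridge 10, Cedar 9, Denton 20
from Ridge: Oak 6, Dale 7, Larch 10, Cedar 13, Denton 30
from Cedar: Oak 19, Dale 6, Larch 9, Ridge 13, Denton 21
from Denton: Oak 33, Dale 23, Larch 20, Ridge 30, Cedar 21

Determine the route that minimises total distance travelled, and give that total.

Shortest round trip = 76 blocks.

There are 60 distinct closed tours to check (reversals are equivalent).
Oak → Dale → Larch → Ridge → Cedar → Denton → Oak: 13+3+10+13+21+33 = 93
Oak → Dale → Larch → Ridge → Denton → Cedar → Oak: 13+3+10+30+21+19 = 96
Oak → Dale → Larch → Cedar → Ridge → Denton → Oak: 13+3+9+13+30+33 = 101
Oak → Dale → Larch → Cedar → Denton → Ridge → Oak: 13+3+9+21+30+6 = 82
Oak → Dale → Larch → Denton → Ridge → Cedar → Oak: 13+3+20+30+13+19 = 98
Oak → Dale → Larch → Denton → Cedar → Ridge → Oak: 13+3+20+21+13+6 = 76
Oak → Dale → Ridge → Larch → Cedar → Denton → Oak: 13+7+10+9+21+33 = 93
Oak → Dale → Ridge → Larch → Denton → Cedar → Oak: 13+7+10+20+21+19 = 90
Oak → Dale → Ridge → Cedar → Larch → Denton → Oak: 13+7+13+9+20+33 = 95
Oak → Dale → Ridge → Cedar → Denton → Larch → Oak: 13+7+13+21+20+16 = 90
Oak → Dale → Ridge → Denton → Larch → Cedar → Oak: 13+7+30+20+9+19 = 98
Oak → Dale → Ridge → Denton → Cedar → Larch → Oak: 13+7+30+21+9+16 = 96
Oak → Dale → Cedar → Larch → Ridge → Denton → Oak: 13+6+9+10+30+33 = 101
Oak → Dale → Cedar → Larch → Denton → Ridge → Oak: 13+6+9+20+30+6 = 84
… (46 more)
The minimum is 76.
One optimal route: Oak → Dale → Larch → Denton → Cedar → Ridge → Oak (or its reverse).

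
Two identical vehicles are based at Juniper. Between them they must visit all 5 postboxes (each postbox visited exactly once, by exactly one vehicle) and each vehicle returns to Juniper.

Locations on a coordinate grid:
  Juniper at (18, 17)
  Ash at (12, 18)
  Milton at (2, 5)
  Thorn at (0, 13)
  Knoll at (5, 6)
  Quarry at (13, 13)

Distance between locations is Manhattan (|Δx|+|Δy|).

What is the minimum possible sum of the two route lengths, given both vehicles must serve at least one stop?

There are 2^4 − 1 = 15 ways to divide the 5 stops into two non-empty groups. For each, the best each vehicle can do is its own shortest tour through its group:
  {Ash} + {Milton, Thorn, Knoll, Quarry}: 14 + 60 = 74
  {Milton} + {Ash, Thorn, Knoll, Quarry}: 56 + 60 = 116
  {Ash, Milton} + {Thorn, Knoll, Quarry}: 58 + 58 = 116
  {Thorn} + {Ash, Milton, Knoll, Quarry}: 44 + 58 = 102
  {Ash, Thorn} + {Milton, Knoll, Quarry}: 46 + 56 = 102
  {Milton, Thorn} + {Ash, Knoll, Quarry}: 60 + 50 = 110
  … (15 splits in total)
Best: vehicle 1 Juniper → Ash → Juniper = 14; vehicle 2 Juniper → Thorn → Milton → Knoll → Quarry → Juniper = 60; combined 74.

74 — the smallest possible combined total.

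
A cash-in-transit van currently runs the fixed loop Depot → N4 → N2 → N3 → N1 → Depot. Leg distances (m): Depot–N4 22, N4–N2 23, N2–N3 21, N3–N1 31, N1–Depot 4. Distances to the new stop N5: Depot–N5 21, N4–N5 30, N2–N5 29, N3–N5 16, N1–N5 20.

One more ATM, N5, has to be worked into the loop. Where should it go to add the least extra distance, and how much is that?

+5 m — insert N5 between N3 and N1.

Insertion cost between consecutive stops i–j is d(i,N5) + d(N5,j) − d(i,j):
  between Depot and N4: 21 + 30 − 22 = 29
  between N4 and N2: 30 + 29 − 23 = 36
  between N2 and N3: 29 + 16 − 21 = 24
  between N3 and N1: 16 + 20 − 31 = 5
  between N1 and Depot: 20 + 21 − 4 = 37
Cheapest insertion is between N3 and N1, adding 5.
New total = 101 + 5 = 106.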